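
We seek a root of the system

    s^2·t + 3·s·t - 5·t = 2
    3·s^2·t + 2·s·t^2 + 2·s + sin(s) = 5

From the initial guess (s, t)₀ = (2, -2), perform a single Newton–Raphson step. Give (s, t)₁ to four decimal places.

(1.3094, -1.5337)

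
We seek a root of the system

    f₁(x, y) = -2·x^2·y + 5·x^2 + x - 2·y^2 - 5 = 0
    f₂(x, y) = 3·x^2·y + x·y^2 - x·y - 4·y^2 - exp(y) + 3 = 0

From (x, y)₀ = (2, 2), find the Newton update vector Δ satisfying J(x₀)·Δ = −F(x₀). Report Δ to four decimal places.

At (2, 2): F = (-7.0000, 7.610944).
Jacobian J = [[-4·x·y + 10·x + 1, -2·x^2 - 4·y], [6·x·y + y^2 - y, 3·x^2 + 2·x·y - x - 8·y - exp(y)]].
At the point, J = [[5.0000, -16.0000], [26.0000, -5.389056]] (det J = 389.054720).
Solving J·Δ = −F gives Δ = (-0.4100, -0.5656).

(-0.4100, -0.5656)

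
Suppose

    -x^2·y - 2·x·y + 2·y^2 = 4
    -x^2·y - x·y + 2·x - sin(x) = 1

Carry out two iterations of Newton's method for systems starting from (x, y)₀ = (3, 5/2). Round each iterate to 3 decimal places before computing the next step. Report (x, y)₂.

(0.824, 1.561)

At (3, 5/2): F = (-29.000, -25.14112).
Jacobian J = [[-2·x·y - 2·y, -x^2 - 2·x + 4·y], [-2·x·y - y - cos(x) + 2, -x^2 - x]].
At the point, J = [[-20.000, -5.000], [-14.51001, -12.000]] (det J = 167.44996).
Solving J·Δ = −F gives Δ = (-1.328, -0.490).
Then the next iterate is (x, y)₁ = (1.672, 2.010).
Round to (1.672, 2.010) and repeat: F = (-8.26036, -7.63073), J = [[-10.74144, 1.90042], [-6.63041, -4.46758]].
Δ = (-0.848, -0.449), so (x, y)₂ = (0.824, 1.561).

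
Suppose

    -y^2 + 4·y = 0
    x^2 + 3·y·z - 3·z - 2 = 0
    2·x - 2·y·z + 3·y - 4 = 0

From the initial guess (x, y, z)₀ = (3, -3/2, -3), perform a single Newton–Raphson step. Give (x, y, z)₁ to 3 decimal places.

At (3, -3/2, -3): F = (-8.250, 29.500, -11.500).
Jacobian J = [[0, -2·y + 4, 0], [2·x, 3·z, 3·y - 3], [2, -2·z + 3, -2·y]].
At the point, J = [[0.000, 7.000, 0.000], [6.000, -9.000, -7.500], [2.000, 9.000, 3.000]] (det J = -231.000).
Solving J·Δ = −F gives Δ = (-1.515, 1.179, 1.307).
Then the next iterate is (x, y, z)₁ = (1.485, -0.321, -1.693).

(1.485, -0.321, -1.693)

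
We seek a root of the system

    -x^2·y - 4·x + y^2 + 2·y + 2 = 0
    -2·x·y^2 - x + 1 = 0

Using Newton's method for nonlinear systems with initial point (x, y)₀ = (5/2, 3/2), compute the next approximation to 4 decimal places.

(1.4981, 1.0174)

At (5/2, 3/2): F = (-12.1250, -12.7500).
Jacobian J = [[-2·x·y - 4, -x^2 + 2·y + 2], [-2·y^2 - 1, -4·x·y]].
At the point, J = [[-11.5000, -1.2500], [-5.5000, -15.0000]] (det J = 165.6250).
Solving J·Δ = −F gives Δ = (-1.0019, -0.4826).
Then the next iterate is (x, y)₁ = (1.4981, 1.0174).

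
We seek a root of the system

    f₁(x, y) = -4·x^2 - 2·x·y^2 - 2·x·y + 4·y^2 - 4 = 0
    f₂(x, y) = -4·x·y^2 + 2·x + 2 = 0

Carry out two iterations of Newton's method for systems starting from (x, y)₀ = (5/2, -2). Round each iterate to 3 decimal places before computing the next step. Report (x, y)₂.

At (5/2, -2): F = (-23.000, -33.000).
Jacobian J = [[-8·x - 2·y^2 - 2·y, -4·x·y - 2·x + 8·y], [-4·y^2 + 2, -8·x·y]].
At the point, J = [[-24.000, -1.000], [-14.000, 40.000]] (det J = -974.000).
Solving J·Δ = −F gives Δ = (-0.978, 0.483).
Then the next iterate is (x, y)₁ = (1.522, -1.517).
Round to (1.522, -1.517) and repeat: F = (-6.44816, -8.96625), J = [[-13.74458, -5.94450], [-7.20516, 18.47099]].
Δ = (-0.581, 0.259), so (x, y)₂ = (0.941, -1.258).

(0.941, -1.258)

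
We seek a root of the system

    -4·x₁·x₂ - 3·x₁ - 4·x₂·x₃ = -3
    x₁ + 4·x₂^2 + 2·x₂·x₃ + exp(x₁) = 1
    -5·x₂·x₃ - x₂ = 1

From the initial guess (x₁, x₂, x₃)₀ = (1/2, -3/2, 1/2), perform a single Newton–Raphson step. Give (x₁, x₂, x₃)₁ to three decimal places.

(-0.629, -0.907, 0.210)

At (1/2, -3/2, 1/2): F = (7.500, 8.64872, 4.250).
Jacobian J = [[-4·x₂ - 3, -4·x₁ - 4·x₃, -4·x₂], [exp(x₁) + 1, 8·x₂ + 2·x₃, 2·x₂], [0, -5·x₃ - 1, -5·x₂]].
At the point, J = [[3.000, -4.000, 6.000], [2.64872, -11.000, -3.000], [0.000, -3.500, 7.500]] (det J = -255.16151).
Solving J·Δ = −F gives Δ = (-1.129, 0.593, -0.290).
Then the next iterate is (x₁, x₂, x₃)₁ = (-0.629, -0.907, 0.210).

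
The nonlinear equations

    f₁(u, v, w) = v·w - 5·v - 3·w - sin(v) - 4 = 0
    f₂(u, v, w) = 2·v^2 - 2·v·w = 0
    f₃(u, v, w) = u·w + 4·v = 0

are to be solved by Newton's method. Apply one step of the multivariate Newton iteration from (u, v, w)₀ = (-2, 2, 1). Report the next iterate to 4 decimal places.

At (-2, 2, 1): F = (-15.909297, 4.0000, 6.0000).
Jacobian J = [[0, w - cos(v) - 5, v - 3], [0, 4·v - 2·w, -2·v], [w, 4, u]].
At the point, J = [[0.0000, -3.583853, -1.0000], [0.0000, 6.0000, -4.0000], [1.0000, 4.0000, -2.0000]] (det J = 20.335413).
Solving J·Δ = −F gives Δ = (-0.6739, -3.3261, -3.9891).
Then the next iterate is (u, v, w)₁ = (-2.6739, -1.3261, -2.9891).

(-2.6739, -1.3261, -2.9891)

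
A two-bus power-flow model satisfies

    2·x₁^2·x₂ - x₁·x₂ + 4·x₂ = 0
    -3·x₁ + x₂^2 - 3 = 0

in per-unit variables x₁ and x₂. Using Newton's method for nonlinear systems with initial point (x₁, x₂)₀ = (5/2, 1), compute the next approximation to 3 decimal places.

At (5/2, 1): F = (14.000, -9.500).
Jacobian J = [[4·x₁·x₂ - x₂, 2·x₁^2 - x₁ + 4], [-3, 2·x₂]].
At the point, J = [[9.000, 14.000], [-3.000, 2.000]] (det J = 60.000).
Solving J·Δ = −F gives Δ = (-2.683, 0.725).
Then the next iterate is (x₁, x₂)₁ = (-0.183, 1.725).

(-0.183, 1.725)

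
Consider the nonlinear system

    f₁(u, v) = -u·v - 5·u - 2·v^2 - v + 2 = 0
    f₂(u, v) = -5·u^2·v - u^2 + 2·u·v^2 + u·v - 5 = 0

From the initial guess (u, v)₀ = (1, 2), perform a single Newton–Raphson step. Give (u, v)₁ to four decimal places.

(0.1892, 1.0676)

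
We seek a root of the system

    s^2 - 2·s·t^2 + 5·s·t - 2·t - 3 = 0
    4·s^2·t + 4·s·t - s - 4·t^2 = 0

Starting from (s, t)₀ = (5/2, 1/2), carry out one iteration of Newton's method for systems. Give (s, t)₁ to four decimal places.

(1.5559, 0.3834)

At (5/2, 1/2): F = (7.2500, 14.0000).
Jacobian J = [[2·s - 2·t^2 + 5·t, -4·s·t + 5·s - 2], [8·s·t + 4·t - 1, 4·s^2 + 4·s - 8·t]].
At the point, J = [[7.0000, 5.5000], [11.0000, 31.0000]] (det J = 156.5000).
Solving J·Δ = −F gives Δ = (-0.9441, -0.1166).
Then the next iterate is (s, t)₁ = (1.5559, 0.3834).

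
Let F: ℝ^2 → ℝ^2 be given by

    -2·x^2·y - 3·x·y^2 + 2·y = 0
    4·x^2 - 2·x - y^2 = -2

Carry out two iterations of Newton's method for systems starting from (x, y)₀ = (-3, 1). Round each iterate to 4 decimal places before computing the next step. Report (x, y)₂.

(-0.7391, -3.0696)

At (-3, 1): F = (-7.0000, 43.0000).
Jacobian J = [[-4·x·y - 3·y^2, -2·x^2 - 6·x·y + 2], [8·x - 2, -2·y]].
At the point, J = [[9.0000, 2.0000], [-26.0000, -2.0000]] (det J = 34.0000).
Solving J·Δ = −F gives Δ = (2.1176, -6.0294).
Then the next iterate is (x, y)₁ = (-0.8824, -5.0294).
Round to (-0.8824, -5.0294) and repeat: F = (64.733846, -18.415545), J = [[-93.636363, -26.184915], [-9.0592, 10.0588]].
Δ = (0.1433, 1.9598), so (x, y)₂ = (-0.7391, -3.0696).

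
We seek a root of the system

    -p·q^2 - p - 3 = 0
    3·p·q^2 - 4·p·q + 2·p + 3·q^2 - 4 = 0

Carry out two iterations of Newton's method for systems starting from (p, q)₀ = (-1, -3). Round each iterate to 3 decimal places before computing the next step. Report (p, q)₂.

At (-1, -3): F = (7.000, -18.000).
Jacobian J = [[-q^2 - 1, -2·p·q], [3·q^2 - 4·q + 2, 6·p·q - 4·p + 6·q]].
At the point, J = [[-10.000, -6.000], [41.000, 4.000]] (det J = 206.000).
Solving J·Δ = −F gives Δ = (0.388, 0.519).
Then the next iterate is (p, q)₁ = (-0.612, -2.481).
Round to (-0.612, -2.481) and repeat: F = (1.37908, -4.13265), J = [[-7.15536, -3.03674], [30.39008, -3.32777]].
Δ = (0.148, 0.106), so (p, q)₂ = (-0.464, -2.375).

(-0.464, -2.375)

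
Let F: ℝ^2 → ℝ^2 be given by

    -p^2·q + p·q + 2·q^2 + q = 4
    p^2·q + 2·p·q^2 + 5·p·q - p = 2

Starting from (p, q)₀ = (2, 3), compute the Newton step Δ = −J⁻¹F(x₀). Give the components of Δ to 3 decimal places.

(-0.479, -1.392)

At (2, 3): F = (11.000, 74.000).
Jacobian J = [[-2·p·q + q, -p^2 + p + 4·q + 1], [2·p·q + 2·q^2 + 5·q - 1, p^2 + 4·p·q + 5·p]].
At the point, J = [[-9.000, 11.000], [44.000, 38.000]] (det J = -826.000).
Solving J·Δ = −F gives Δ = (-0.479, -1.392).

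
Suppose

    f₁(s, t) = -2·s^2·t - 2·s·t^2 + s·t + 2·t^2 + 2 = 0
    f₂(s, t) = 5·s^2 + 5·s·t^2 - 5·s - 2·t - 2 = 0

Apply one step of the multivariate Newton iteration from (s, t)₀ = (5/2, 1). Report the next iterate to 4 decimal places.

At (5/2, 1): F = (-11.0000, 27.2500).
Jacobian J = [[-4·s·t - 2·t^2 + t, -2·s^2 - 4·s·t + s + 4·t], [10·s + 5·t^2 - 5, 10·s·t - 2]].
At the point, J = [[-11.0000, -16.0000], [25.0000, 23.0000]] (det J = 147.0000).
Solving J·Δ = −F gives Δ = (-1.2449, 0.1684).
Then the next iterate is (s, t)₁ = (1.2551, 1.1684).

(1.2551, 1.1684)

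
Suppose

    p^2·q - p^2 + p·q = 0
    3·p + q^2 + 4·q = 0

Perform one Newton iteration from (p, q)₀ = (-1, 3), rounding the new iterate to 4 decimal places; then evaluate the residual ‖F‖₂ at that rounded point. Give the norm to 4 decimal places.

At (-1, 3): F = (-1.0000, 18.0000).
Jacobian J = [[2·p·q - 2·p + q, p^2 + p], [3, 2·q + 4]].
At the point, J = [[-1.0000, 0.0000], [3.0000, 10.0000]] (det J = -10.0000).
Solving J·Δ = −F gives Δ = (-1.0000, -1.5000).
Then the next iterate is (p, q)₁ = (-2.0000, 1.5000).
Re-evaluating at (-2.0000, 1.5000): F = (-1.0000, 2.2500), so ‖F‖₂ = 2.4622.

2.4622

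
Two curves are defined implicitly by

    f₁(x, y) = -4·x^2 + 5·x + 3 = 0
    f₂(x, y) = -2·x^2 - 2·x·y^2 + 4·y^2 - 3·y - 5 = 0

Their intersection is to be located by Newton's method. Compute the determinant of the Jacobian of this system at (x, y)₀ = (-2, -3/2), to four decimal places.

J = [[-8·x + 5, 0], [-4·x - 2·y^2, -4·x·y + 8·y - 3]].
At the point, J = [[21.0000, 0.0000], [3.5000, -27.0000]].
det J = -567.0000.

-567.0000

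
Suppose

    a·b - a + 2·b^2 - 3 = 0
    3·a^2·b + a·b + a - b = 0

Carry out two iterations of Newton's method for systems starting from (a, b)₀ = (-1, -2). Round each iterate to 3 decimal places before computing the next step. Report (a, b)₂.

At (-1, -2): F = (8.000, -3.000).
Jacobian J = [[b - 1, a + 4·b], [6·a·b + b + 1, 3·a^2 + a - 1]].
At the point, J = [[-3.000, -9.000], [11.000, 1.000]] (det J = 96.000).
Solving J·Δ = −F gives Δ = (0.198, 0.823).
Then the next iterate is (a, b)₁ = (-0.802, -1.177).
Round to (-0.802, -1.177) and repeat: F = (1.51661, -0.95220), J = [[-2.177, -5.510], [5.48672, 0.12761]].
Δ = (0.169, 0.209), so (a, b)₂ = (-0.633, -0.968).

(-0.633, -0.968)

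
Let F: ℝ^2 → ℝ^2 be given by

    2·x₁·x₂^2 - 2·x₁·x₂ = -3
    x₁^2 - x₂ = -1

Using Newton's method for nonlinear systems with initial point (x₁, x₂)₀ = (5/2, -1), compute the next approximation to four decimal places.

At (5/2, -1): F = (13.0000, 8.2500).
Jacobian J = [[2·x₂^2 - 2·x₂, 4·x₁·x₂ - 2·x₁], [2·x₁, -1]].
At the point, J = [[4.0000, -15.0000], [5.0000, -1.0000]] (det J = 71.0000).
Solving J·Δ = −F gives Δ = (-1.5599, 0.4507).
Then the next iterate is (x₁, x₂)₁ = (0.9401, -0.5493).

(0.9401, -0.5493)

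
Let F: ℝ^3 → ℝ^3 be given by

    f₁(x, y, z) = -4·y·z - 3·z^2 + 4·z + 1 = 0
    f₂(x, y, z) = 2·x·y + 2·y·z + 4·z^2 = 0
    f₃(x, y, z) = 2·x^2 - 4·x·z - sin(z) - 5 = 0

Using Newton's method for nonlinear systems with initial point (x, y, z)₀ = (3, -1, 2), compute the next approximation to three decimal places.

(0.294, 0.606, 0.038)

At (3, -1, 2): F = (5.000, 6.000, -11.90930).
Jacobian J = [[0, -4·z, -4·y - 6·z + 4], [2·y, 2·x + 2·z, 2·y + 8·z], [4·x - 4·z, 0, -4·x - cos(z)]].
At the point, J = [[0.000, -8.000, -4.000], [-2.000, 10.000, 14.000], [4.000, 0.000, -11.58385]] (det J = -102.65835).
Solving J·Δ = −F gives Δ = (-2.706, 1.606, -1.962).
Then the next iterate is (x, y, z)₁ = (0.294, 0.606, 0.038).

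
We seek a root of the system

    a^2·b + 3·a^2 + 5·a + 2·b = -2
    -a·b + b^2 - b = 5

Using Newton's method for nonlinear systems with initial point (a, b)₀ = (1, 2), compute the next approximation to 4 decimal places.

At (1, 2): F = (16.0000, -5.0000).
Jacobian J = [[2·a·b + 6·a + 5, a^2 + 2], [-b, -a + 2·b - 1]].
At the point, J = [[15.0000, 3.0000], [-2.0000, 2.0000]] (det J = 36.0000).
Solving J·Δ = −F gives Δ = (-1.3056, 1.1944).
Then the next iterate is (a, b)₁ = (-0.3056, 3.1944).

(-0.3056, 3.1944)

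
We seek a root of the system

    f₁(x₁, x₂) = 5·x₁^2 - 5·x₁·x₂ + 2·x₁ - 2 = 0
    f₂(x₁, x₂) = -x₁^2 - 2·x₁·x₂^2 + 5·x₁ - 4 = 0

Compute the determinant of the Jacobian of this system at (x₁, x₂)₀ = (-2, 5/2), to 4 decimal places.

J = [[10·x₁ - 5·x₂ + 2, -5·x₁], [-2·x₁ - 2·x₂^2 + 5, -4·x₁·x₂]].
At the point, J = [[-30.5000, 10.0000], [-3.5000, 20.0000]].
det J = -575.0000.

-575.0000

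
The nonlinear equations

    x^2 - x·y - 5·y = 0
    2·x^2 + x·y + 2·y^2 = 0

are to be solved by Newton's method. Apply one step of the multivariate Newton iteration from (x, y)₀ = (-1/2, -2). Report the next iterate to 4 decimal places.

(-1.8538, -0.2453)

At (-1/2, -2): F = (9.2500, 9.5000).
Jacobian J = [[2·x - y, -x - 5], [4·x + y, x + 4·y]].
At the point, J = [[1.0000, -4.5000], [-4.0000, -8.5000]] (det J = -26.5000).
Solving J·Δ = −F gives Δ = (-1.3538, 1.7547).
Then the next iterate is (x, y)₁ = (-1.8538, -0.2453).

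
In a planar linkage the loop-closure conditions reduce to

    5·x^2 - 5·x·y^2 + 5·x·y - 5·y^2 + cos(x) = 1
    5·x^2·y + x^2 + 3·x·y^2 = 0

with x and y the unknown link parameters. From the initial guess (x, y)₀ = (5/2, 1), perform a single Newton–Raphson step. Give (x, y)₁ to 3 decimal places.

At (5/2, 1): F = (24.44886, 45.000).
Jacobian J = [[10·x - 5·y^2 + 5·y - sin(x), -10·x·y + 5·x - 10·y], [10·x·y + 2·x + 3·y^2, 5·x^2 + 6·x·y]].
At the point, J = [[24.40153, -22.500], [33.000, 46.250]] (det J = 1871.07066).
Solving J·Δ = −F gives Δ = (-1.145, -0.156).
Then the next iterate is (x, y)₁ = (1.355, 0.844).

(1.355, 0.844)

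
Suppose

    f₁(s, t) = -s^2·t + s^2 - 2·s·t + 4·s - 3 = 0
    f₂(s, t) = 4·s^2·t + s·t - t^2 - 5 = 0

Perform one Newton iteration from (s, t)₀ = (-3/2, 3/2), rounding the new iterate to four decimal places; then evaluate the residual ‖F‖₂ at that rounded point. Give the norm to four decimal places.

29.7819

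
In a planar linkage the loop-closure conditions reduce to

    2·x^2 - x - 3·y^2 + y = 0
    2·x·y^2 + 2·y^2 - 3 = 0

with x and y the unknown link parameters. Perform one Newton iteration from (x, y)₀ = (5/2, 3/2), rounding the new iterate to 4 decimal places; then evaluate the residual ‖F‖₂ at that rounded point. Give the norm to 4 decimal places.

At (5/2, 3/2): F = (4.7500, 12.7500).
Jacobian J = [[4·x - 1, -6·y + 1], [2·y^2, 4·x·y + 4·y]].
At the point, J = [[9.0000, -8.0000], [4.5000, 21.0000]] (det J = 225.0000).
Solving J·Δ = −F gives Δ = (-0.8967, -0.4150).
Then the next iterate is (x, y)₁ = (1.6033, 1.0850).
Re-evaluating at (1.6033, 1.0850): F = (1.091167, 3.129340), so ‖F‖₂ = 3.3141.

3.3141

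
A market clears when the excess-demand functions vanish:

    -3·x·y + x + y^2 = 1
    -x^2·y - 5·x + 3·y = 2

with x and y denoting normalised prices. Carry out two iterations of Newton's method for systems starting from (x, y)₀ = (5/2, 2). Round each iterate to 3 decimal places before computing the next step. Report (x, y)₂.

(0.293, 0.661)

At (5/2, 2): F = (-9.500, -21.000).
Jacobian J = [[-3·y + 1, -3·x + 2·y], [-2·x·y - 5, -x^2 + 3]].
At the point, J = [[-5.000, -3.500], [-15.000, -3.250]] (det J = -36.250).
Solving J·Δ = −F gives Δ = (-1.176, -1.034).
Then the next iterate is (x, y)₁ = (1.324, 0.966).
Round to (1.324, 0.966) and repeat: F = (-2.57980, -7.41537), J = [[-1.898, -2.040], [-7.55797, 1.24702]].
Δ = (-1.031, -0.305), so (x, y)₂ = (0.293, 0.661).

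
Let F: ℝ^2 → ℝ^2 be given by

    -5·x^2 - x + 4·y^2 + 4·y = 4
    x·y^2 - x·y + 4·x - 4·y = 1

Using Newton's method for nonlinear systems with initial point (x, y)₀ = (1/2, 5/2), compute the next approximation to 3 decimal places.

(1.147, 1.443)

At (1/2, 5/2): F = (29.250, -7.125).
Jacobian J = [[-10·x - 1, 8·y + 4], [y^2 - y + 4, 2·x·y - x - 4]].
At the point, J = [[-6.000, 24.000], [7.750, -2.000]] (det J = -174.000).
Solving J·Δ = −F gives Δ = (0.647, -1.057).
Then the next iterate is (x, y)₁ = (1.147, 1.443).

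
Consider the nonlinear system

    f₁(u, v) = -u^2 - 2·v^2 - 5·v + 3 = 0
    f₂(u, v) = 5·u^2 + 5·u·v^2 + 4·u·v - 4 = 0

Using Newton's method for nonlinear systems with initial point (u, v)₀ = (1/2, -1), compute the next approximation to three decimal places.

At (1/2, -1): F = (5.750, -2.250).
Jacobian J = [[-2·u, -4·v - 5], [10·u + 5·v^2 + 4·v, 10·u·v + 4·u]].
At the point, J = [[-1.000, -1.000], [6.000, -3.000]] (det J = 9.000).
Solving J·Δ = −F gives Δ = (2.167, 3.583).
Then the next iterate is (u, v)₁ = (2.667, 2.583).

(2.667, 2.583)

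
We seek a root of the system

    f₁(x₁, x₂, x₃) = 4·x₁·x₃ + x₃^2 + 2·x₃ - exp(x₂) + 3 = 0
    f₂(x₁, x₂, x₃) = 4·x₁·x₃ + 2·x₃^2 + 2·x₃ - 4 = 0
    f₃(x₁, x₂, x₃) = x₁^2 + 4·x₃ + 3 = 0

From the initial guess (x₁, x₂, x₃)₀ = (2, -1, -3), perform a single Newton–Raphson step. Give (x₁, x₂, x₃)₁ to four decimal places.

At (2, -1, -3): F = (-18.367879, -16.0000, -5.0000).
Jacobian J = [[4·x₃, -exp(x₂), 4·x₁ + 2·x₃ + 2], [4·x₃, 0, 4·x₁ + 4·x₃ + 2], [2·x₁, 0, 4]].
At the point, J = [[-12.0000, -0.367879, 4.0000], [-12.0000, 0.0000, -2.0000], [4.0000, 0.0000, 4.0000]] (det J = -14.715178).
Solving J·Δ = −F gives Δ = (-1.8500, 44.1235, 3.1000).
Then the next iterate is (x₁, x₂, x₃)₁ = (0.1500, 43.1235, 0.1000).

(0.1500, 43.1235, 0.1000)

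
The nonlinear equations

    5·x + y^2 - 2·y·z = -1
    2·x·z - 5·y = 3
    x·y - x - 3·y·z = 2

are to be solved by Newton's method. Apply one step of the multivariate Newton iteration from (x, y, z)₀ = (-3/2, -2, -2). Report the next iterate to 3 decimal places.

(-0.487, -1.026, -0.641)

At (-3/2, -2, -2): F = (-10.500, 13.000, -9.500).
Jacobian J = [[5, 2·y - 2·z, -2·y], [2·z, -5, 2·x], [y - 1, x - 3·z, -3·y]].
At the point, J = [[5.000, 0.000, 4.000], [-4.000, -5.000, -3.000], [-3.000, 4.500, 6.000]] (det J = -214.500).
Solving J·Δ = −F gives Δ = (1.013, 0.974, 1.359).
Then the next iterate is (x, y, z)₁ = (-0.487, -1.026, -0.641).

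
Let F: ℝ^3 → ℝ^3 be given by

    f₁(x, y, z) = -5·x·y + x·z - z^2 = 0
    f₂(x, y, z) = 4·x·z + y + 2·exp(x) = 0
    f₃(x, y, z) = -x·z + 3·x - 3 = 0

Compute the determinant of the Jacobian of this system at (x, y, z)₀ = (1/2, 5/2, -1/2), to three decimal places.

-17.872

J = [[-5·y + z, -5·x, x - 2·z], [4·z + 2·exp(x), 1, 4·x], [-z + 3, 0, -x]].
At the point, J = [[-13.000, -2.500, 1.500], [1.29744, 1.000, 2.000], [3.500, 0.000, -0.500]].
det J = -17.872.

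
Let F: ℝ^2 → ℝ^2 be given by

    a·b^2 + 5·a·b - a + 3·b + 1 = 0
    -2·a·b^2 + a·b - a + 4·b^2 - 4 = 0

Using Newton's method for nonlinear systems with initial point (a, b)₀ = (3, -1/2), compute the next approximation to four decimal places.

At (3, -1/2): F = (-10.2500, -9.0000).
Jacobian J = [[b^2 + 5·b - 1, 2·a·b + 5·a + 3], [-2·b^2 + b - 1, -4·a·b + a + 8·b]].
At the point, J = [[-3.2500, 15.0000], [-2.0000, 5.0000]] (det J = 13.7500).
Solving J·Δ = −F gives Δ = (-6.0909, -0.6364).
Then the next iterate is (a, b)₁ = (-3.0909, -1.1364).

(-3.0909, -1.1364)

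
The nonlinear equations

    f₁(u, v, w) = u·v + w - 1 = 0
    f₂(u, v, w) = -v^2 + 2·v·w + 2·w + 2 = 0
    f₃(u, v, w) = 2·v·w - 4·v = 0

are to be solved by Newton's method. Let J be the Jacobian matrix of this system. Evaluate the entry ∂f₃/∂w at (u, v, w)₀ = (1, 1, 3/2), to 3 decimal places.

∂f₃/∂w = 2·v.
At (1, 1, 3/2) this is 2.000.

2.000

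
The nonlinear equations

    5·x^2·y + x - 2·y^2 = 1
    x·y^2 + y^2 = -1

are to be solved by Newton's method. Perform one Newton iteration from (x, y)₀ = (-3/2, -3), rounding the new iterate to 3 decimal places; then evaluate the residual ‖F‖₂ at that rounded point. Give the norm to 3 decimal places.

At (-3/2, -3): F = (-54.250, -3.500).
Jacobian J = [[10·x·y + 1, 5·x^2 - 4·y], [y^2, 2·x·y + 2·y]].
At the point, J = [[46.000, 23.250], [9.000, 3.000]] (det J = -71.250).
Solving J·Δ = −F gives Δ = (-1.142, 4.593).
Then the next iterate is (x, y)₁ = (-2.642, 1.593).
Re-evaluating at (-2.642, 1.593): F = (46.87971, -3.16682), so ‖F‖₂ = 46.987.

46.987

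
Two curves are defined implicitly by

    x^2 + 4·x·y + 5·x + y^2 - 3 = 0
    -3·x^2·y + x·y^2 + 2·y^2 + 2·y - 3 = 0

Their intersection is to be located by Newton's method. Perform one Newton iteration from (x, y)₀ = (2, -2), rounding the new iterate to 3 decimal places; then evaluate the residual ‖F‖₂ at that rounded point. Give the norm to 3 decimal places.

8.842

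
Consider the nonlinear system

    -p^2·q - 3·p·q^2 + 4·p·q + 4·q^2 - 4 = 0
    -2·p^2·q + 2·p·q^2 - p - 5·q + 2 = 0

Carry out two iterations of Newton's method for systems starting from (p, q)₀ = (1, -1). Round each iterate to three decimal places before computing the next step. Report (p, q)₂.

(-2.923, 0.801)

At (1, -1): F = (-6.000, 10.000).
Jacobian J = [[-2·p·q - 3·q^2 + 4·q, -p^2 - 6·p·q + 4·p + 8·q], [-4·p·q + 2·q^2 - 1, -2·p^2 + 4·p·q - 5]].
At the point, J = [[-5.000, 1.000], [5.000, -11.000]] (det J = 50.000).
Solving J·Δ = −F gives Δ = (-1.120, 0.400).
Then the next iterate is (p, q)₁ = (-0.120, -0.600).
Round to (-0.120, -0.600) and repeat: F = (-2.13376, 5.05088), J = [[-3.624, -5.72640], [-0.568, -4.74080]].
Δ = (-2.803, 1.401), so (p, q)₂ = (-2.923, 0.801).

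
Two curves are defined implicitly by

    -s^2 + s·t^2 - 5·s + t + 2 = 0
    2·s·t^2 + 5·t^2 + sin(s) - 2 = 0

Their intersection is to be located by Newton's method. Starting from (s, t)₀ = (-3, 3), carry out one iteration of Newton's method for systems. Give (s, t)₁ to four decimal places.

At (-3, 3): F = (-16.0000, -11.141120).
Jacobian J = [[-2·s + t^2 - 5, 2·s·t + 1], [2·t^2 + cos(s), 4·s·t + 10·t]].
At the point, J = [[10.0000, -17.0000], [17.010008, -6.0000]] (det J = 229.170128).
Solving J·Δ = −F gives Δ = (0.4076, -0.7014).
Then the next iterate is (s, t)₁ = (-2.5924, 2.2986).

(-2.5924, 2.2986)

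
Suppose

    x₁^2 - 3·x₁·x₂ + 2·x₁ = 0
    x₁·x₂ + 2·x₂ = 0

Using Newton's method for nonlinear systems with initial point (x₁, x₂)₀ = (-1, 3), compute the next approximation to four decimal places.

(-1.0556, 0.1667)

At (-1, 3): F = (8.0000, 3.0000).
Jacobian J = [[2·x₁ - 3·x₂ + 2, -3·x₁], [x₂, x₁ + 2]].
At the point, J = [[-9.0000, 3.0000], [3.0000, 1.0000]] (det J = -18.0000).
Solving J·Δ = −F gives Δ = (-0.0556, -2.8333).
Then the next iterate is (x₁, x₂)₁ = (-1.0556, 0.1667).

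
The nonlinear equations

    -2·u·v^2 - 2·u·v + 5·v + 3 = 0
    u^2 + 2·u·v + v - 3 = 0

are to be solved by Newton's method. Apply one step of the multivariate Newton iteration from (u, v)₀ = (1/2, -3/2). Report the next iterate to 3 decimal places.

At (1/2, -3/2): F = (-5.250, -5.750).
Jacobian J = [[-2·v^2 - 2·v, -4·u·v - 2·u + 5], [2·u + 2·v, 2·u + 1]].
At the point, J = [[-1.500, 7.000], [-2.000, 2.000]] (det J = 11.000).
Solving J·Δ = −F gives Δ = (-2.705, 0.170).
Then the next iterate is (u, v)₁ = (-2.205, -1.330).

(-2.205, -1.330)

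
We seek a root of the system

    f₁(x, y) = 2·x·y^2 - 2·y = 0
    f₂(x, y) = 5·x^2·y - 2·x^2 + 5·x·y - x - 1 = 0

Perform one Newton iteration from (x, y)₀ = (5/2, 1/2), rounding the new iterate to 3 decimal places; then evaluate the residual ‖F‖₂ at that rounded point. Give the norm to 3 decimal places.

4.193

At (5/2, 1/2): F = (0.250, 5.875).
Jacobian J = [[2·y^2, 4·x·y - 2], [10·x·y - 4·x + 5·y - 1, 5·x^2 + 5·x]].
At the point, J = [[0.500, 3.000], [4.000, 43.750]] (det J = 9.875).
Solving J·Δ = −F gives Δ = (0.677, -0.196).
Then the next iterate is (x, y)₁ = (3.177, 0.304).
Re-evaluating at (3.177, 0.304): F = (-0.02079, -4.19276), so ‖F‖₂ = 4.193.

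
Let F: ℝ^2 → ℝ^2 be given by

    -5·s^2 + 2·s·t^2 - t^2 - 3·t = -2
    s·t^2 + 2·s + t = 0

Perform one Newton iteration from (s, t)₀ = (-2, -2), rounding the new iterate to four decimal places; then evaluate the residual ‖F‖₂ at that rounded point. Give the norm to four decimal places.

At (-2, -2): F = (-32.0000, -14.0000).
Jacobian J = [[-10·s + 2·t^2, 4·s·t - 2·t - 3], [t^2 + 2, 2·s·t + 1]].
At the point, J = [[28.0000, 17.0000], [6.0000, 9.0000]] (det J = 150.0000).
Solving J·Δ = −F gives Δ = (0.3333, 1.3333).
Then the next iterate is (s, t)₁ = (-1.6667, -0.6667).
Re-evaluating at (-1.6667, -0.6667): F = (-11.815493, -4.740930), so ‖F‖₂ = 12.7312.

12.7312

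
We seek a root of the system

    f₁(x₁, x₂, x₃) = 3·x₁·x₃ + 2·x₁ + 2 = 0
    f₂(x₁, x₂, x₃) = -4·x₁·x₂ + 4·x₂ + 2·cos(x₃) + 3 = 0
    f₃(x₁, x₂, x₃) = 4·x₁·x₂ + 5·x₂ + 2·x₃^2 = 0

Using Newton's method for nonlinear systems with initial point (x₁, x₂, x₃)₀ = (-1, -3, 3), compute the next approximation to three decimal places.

(-0.405, -1.049, 2.183)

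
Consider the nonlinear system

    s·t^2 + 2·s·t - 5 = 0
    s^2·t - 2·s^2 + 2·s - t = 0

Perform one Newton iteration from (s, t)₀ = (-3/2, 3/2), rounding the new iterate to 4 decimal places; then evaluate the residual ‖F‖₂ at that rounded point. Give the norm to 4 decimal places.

4.1779

At (-3/2, 3/2): F = (-12.8750, -5.6250).
Jacobian J = [[t^2 + 2·t, 2·s·t + 2·s], [2·s·t - 4·s + 2, s^2 - 1]].
At the point, J = [[5.2500, -7.5000], [3.5000, 1.2500]] (det J = 32.8125).
Solving J·Δ = −F gives Δ = (1.7762, -0.4733).
Then the next iterate is (s, t)₁ = (0.2762, 1.0267).
Re-evaluating at (0.2762, 1.0267): F = (-4.141705, -0.548550), so ‖F‖₂ = 4.1779.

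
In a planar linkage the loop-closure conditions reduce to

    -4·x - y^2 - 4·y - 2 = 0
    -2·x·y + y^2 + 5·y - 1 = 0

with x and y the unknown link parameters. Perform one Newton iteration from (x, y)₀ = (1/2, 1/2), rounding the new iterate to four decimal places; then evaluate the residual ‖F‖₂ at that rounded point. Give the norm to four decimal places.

At (1/2, 1/2): F = (-6.2500, 1.2500).
Jacobian J = [[-4, -2·y - 4], [-2·y, -2·x + 2·y + 5]].
At the point, J = [[-4.0000, -5.0000], [-1.0000, 5.0000]] (det J = -25.0000).
Solving J·Δ = −F gives Δ = (-1.0000, -0.4500).
Then the next iterate is (x, y)₁ = (-0.5000, 0.0500).
Re-evaluating at (-0.5000, 0.0500): F = (-0.2025, -0.6975), so ‖F‖₂ = 0.7263.

0.7263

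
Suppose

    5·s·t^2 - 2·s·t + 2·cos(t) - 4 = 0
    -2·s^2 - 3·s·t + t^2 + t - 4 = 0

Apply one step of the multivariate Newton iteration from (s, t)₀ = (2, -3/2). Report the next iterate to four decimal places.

At (2, -3/2): F = (24.641474, -2.2500).
Jacobian J = [[5·t^2 - 2·t, 10·s·t - 2·s - 2·sin(t)], [-4·s - 3·t, -3·s + 2·t + 1]].
At the point, J = [[14.2500, -32.005010], [-3.5000, -8.0000]] (det J = -226.017535).
Solving J·Δ = −F gives Δ = (-1.1908, 0.2397).
Then the next iterate is (s, t)₁ = (0.8092, -1.2603).

(0.8092, -1.2603)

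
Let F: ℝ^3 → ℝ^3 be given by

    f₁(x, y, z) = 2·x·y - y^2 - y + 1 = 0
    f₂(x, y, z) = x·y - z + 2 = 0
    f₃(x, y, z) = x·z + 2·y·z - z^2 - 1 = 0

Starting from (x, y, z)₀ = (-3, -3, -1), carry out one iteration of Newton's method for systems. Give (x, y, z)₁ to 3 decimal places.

(-1.191, -0.851, -0.872)

At (-3, -3, -1): F = (13.000, 12.000, 7.000).
Jacobian J = [[2·y, 2·x - 2·y - 1, 0], [y, x, -1], [z, 2·z, x + 2·y - 2·z]].
At the point, J = [[-6.000, -1.000, 0.000], [-3.000, -3.000, -1.000], [-1.000, -2.000, -7.000]] (det J = -94.000).
Solving J·Δ = −F gives Δ = (1.809, 2.149, 0.128).
Then the next iterate is (x, y, z)₁ = (-1.191, -0.851, -0.872).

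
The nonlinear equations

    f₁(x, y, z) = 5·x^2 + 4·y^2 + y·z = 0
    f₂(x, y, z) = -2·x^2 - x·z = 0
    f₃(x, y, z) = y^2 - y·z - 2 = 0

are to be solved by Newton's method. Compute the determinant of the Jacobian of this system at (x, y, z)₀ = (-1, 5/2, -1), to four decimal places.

J = [[10·x, 8·y + z, y], [-4·x - z, 0, -x], [0, 2·y - z, -y]].
At the point, J = [[-10.0000, 19.0000, 2.5000], [5.0000, 0.0000, 1.0000], [0.0000, 6.0000, -2.5000]].
det J = 372.5000.

372.5000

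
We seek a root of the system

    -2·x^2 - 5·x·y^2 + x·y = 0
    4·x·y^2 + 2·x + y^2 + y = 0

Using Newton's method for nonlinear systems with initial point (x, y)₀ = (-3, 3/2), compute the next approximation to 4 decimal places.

At (-3, 3/2): F = (11.2500, -29.2500).
Jacobian J = [[-4·x - 5·y^2 + y, -10·x·y + x], [4·y^2 + 2, 8·x·y + 2·y + 1]].
At the point, J = [[2.2500, 42.0000], [11.0000, -32.0000]] (det J = -534.0000).
Solving J·Δ = −F gives Δ = (1.6264, -0.3550).
Then the next iterate is (x, y)₁ = (-1.3736, 1.1450).

(-1.3736, 1.1450)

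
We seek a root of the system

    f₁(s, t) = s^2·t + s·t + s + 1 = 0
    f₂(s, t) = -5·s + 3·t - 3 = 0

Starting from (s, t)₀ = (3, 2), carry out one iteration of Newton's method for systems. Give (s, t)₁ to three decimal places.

At (3, 2): F = (28.000, -12.000).
Jacobian J = [[2·s·t + t + 1, s^2 + s], [-5, 3]].
At the point, J = [[15.000, 12.000], [-5.000, 3.000]] (det J = 105.000).
Solving J·Δ = −F gives Δ = (-2.171, 0.381).
Then the next iterate is (s, t)₁ = (0.829, 2.381).

(0.829, 2.381)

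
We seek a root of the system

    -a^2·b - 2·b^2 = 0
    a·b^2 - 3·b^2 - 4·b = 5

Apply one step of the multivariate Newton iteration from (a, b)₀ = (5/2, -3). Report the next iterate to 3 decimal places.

At (5/2, -3): F = (0.750, 2.500).
Jacobian J = [[-2·a·b, -a^2 - 4·b], [b^2, 2·a·b - 6·b - 4]].
At the point, J = [[15.000, 5.750], [9.000, -1.000]] (det J = -66.750).
Solving J·Δ = −F gives Δ = (-0.227, 0.461).
Then the next iterate is (a, b)₁ = (2.273, -2.539).

(2.273, -2.539)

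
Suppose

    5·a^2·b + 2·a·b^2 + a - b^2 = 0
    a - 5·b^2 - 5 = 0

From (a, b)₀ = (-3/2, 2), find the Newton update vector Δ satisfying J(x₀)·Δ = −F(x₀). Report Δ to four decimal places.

(0.5318, -1.2984)

At (-3/2, 2): F = (5.0000, -26.5000).
Jacobian J = [[10·a·b + 2·b^2 + 1, 5·a^2 + 4·a·b - 2·b], [1, -10·b]].
At the point, J = [[-21.0000, -4.7500], [1.0000, -20.0000]] (det J = 424.7500).
Solving J·Δ = −F gives Δ = (0.5318, -1.2984).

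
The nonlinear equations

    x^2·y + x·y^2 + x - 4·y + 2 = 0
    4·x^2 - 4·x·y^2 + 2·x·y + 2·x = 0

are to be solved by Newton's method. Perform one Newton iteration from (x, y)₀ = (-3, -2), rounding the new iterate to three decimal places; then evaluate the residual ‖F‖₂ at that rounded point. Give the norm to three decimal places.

At (-3, -2): F = (-23.000, 90.000).
Jacobian J = [[2·x·y + y^2 + 1, x^2 + 2·x·y - 4], [8·x - 4·y^2 + 2·y + 2, -8·x·y + 2·x]].
At the point, J = [[17.000, 17.000], [-42.000, -54.000]] (det J = -204.000).
Solving J·Δ = −F gives Δ = (-1.412, 2.765).
Then the next iterate is (x, y)₁ = (-4.412, 0.765).
Re-evaluating at (-4.412, 0.765): F = (6.83728, 72.61667), so ‖F‖₂ = 72.938.

72.938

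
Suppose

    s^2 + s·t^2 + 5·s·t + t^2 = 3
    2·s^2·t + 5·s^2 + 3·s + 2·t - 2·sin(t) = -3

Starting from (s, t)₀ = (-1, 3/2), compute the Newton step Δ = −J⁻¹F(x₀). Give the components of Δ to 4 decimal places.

(0.2385, -1.5304)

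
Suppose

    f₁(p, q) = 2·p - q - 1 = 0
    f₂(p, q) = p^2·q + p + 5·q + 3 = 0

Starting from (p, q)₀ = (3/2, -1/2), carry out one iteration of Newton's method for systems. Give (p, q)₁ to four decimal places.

(0.1429, -0.7143)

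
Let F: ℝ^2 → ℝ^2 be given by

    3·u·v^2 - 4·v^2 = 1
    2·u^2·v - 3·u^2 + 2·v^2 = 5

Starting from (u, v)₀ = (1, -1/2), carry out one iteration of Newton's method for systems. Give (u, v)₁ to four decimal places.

(-0.0625, 1.5469)

At (1, -1/2): F = (-1.2500, -8.5000).
Jacobian J = [[3·v^2, 6·u·v - 8·v], [4·u·v - 6·u, 2·u^2 + 4·v]].
At the point, J = [[0.7500, 1.0000], [-8.0000, 0.0000]] (det J = 8.0000).
Solving J·Δ = −F gives Δ = (-1.0625, 2.0469).
Then the next iterate is (u, v)₁ = (-0.0625, 1.5469).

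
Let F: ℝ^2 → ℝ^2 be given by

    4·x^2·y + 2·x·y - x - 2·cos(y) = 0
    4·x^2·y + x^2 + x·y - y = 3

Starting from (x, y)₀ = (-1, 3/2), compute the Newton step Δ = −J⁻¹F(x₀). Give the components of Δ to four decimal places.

At (-1, 3/2): F = (3.858526, 1.0000).
Jacobian J = [[8·x·y + 2·y - 1, 4·x^2 + 2·x + 2·sin(y)], [8·x·y + 2·x + y, 4·x^2 + x - 1]].
At the point, J = [[-10.0000, 3.994990], [-12.5000, 2.0000]] (det J = 29.937375).
Solving J·Δ = −F gives Δ = (-0.1243, -1.2771).

(-0.1243, -1.2771)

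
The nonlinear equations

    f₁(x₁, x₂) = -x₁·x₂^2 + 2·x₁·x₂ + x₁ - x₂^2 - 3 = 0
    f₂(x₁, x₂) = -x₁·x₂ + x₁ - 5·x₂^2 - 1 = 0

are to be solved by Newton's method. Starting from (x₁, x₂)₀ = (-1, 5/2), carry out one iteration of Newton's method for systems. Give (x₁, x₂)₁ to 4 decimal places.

At (-1, 5/2): F = (-9.0000, -30.7500).
Jacobian J = [[-x₂^2 + 2·x₂ + 1, -2·x₁·x₂ + 2·x₁ - 2·x₂], [-x₂ + 1, -x₁ - 10·x₂]].
At the point, J = [[-0.2500, -2.0000], [-1.5000, -24.0000]] (det J = 3.0000).
Solving J·Δ = −F gives Δ = (-51.5000, 1.9375).
Then the next iterate is (x₁, x₂)₁ = (-52.5000, 4.4375).

(-52.5000, 4.4375)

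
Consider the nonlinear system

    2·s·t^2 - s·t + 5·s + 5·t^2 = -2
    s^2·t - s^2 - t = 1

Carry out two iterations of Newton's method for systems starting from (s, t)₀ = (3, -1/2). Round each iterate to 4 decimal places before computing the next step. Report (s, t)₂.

At (3, -1/2): F = (21.2500, -14.0000).
Jacobian J = [[2·t^2 - t + 5, 4·s·t - s + 10·t], [2·s·t - 2·s, s^2 - 1]].
At the point, J = [[6.0000, -14.0000], [-9.0000, 8.0000]] (det J = -78.0000).
Solving J·Δ = −F gives Δ = (-0.3333, 1.3750).
Then the next iterate is (s, t)₁ = (2.6667, 0.8750).
Round to (2.6667, 0.8750) and repeat: F = (20.911647, -2.763911), J = [[5.656250, 15.416750], [-0.666675, 6.111289]].
Δ = (-3.7999, 0.0377), so (s, t)₂ = (-1.1332, 0.9127).

(-1.1332, 0.9127)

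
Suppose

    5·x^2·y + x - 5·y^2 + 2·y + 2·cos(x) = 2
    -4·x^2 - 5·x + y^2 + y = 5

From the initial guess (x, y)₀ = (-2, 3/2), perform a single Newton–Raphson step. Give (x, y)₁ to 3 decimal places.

At (-2, 3/2): F = (16.91771, -7.250).
Jacobian J = [[10·x·y - 2·sin(x) + 1, 5·x^2 - 10·y + 2], [-8·x - 5, 2·y + 1]].
At the point, J = [[-27.18141, 7.000], [11.000, 4.000]] (det J = -185.72562).
Solving J·Δ = −F gives Δ = (0.638, 0.059).
Then the next iterate is (x, y)₁ = (-1.362, 1.559).

(-1.362, 1.559)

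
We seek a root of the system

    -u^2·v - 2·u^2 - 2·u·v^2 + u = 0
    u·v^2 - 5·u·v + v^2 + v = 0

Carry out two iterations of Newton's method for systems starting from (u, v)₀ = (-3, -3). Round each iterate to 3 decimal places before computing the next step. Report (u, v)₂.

At (-3, -3): F = (60.000, -66.000).
Jacobian J = [[-2·u·v - 4·u - 2·v^2 + 1, -u^2 - 4·u·v], [v^2 - 5·v, 2·u·v - 5·u + 2·v + 1]].
At the point, J = [[-23.000, -45.000], [24.000, 28.000]] (det J = 436.000).
Solving J·Δ = −F gives Δ = (2.959, -0.179).
Then the next iterate is (u, v)₁ = (-0.041, -3.179).
Round to (-0.041, -3.179) and repeat: F = (0.78968, 5.86100), J = [[-19.30876, -0.52304], [26.00104, -4.89232]].
Δ = (0.007, 1.237), so (u, v)₂ = (-0.034, -1.942).

(-0.034, -1.942)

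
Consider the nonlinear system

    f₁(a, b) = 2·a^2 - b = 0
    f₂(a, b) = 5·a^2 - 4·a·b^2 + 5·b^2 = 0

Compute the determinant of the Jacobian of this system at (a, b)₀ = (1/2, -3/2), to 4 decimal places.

-22.0000

J = [[4·a, -1], [10·a - 4·b^2, -8·a·b + 10·b]].
At the point, J = [[2.0000, -1.0000], [-4.0000, -9.0000]].
det J = -22.0000.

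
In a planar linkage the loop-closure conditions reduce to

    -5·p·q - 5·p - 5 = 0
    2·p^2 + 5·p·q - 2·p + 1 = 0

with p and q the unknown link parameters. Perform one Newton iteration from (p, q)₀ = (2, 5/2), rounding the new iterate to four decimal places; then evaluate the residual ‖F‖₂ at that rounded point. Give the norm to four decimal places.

1386.0916

At (2, 5/2): F = (-40.0000, 30.0000).
Jacobian J = [[-5·q - 5, -5·p], [4·p + 5·q - 2, 5·p]].
At the point, J = [[-17.5000, -10.0000], [18.5000, 10.0000]] (det J = 10.0000).
Solving J·Δ = −F gives Δ = (10.0000, -21.5000).
Then the next iterate is (p, q)₁ = (12.0000, -19.0000).
Re-evaluating at (12.0000, -19.0000): F = (1075.0000, -875.0000), so ‖F‖₂ = 1386.0916.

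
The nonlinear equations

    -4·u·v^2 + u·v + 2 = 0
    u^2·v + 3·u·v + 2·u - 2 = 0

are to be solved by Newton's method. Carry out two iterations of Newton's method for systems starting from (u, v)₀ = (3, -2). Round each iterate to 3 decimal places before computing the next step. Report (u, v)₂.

(0.289, -1.433)

At (3, -2): F = (-52.000, -32.000).
Jacobian J = [[-4·v^2 + v, -8·u·v + u], [2·u·v + 3·v + 2, u^2 + 3·u]].
At the point, J = [[-18.000, 51.000], [-16.000, 18.000]] (det J = 492.000).
Solving J·Δ = −F gives Δ = (-1.415, 0.520).
Then the next iterate is (u, v)₁ = (1.585, -1.480).
Round to (1.585, -1.480) and repeat: F = (-14.23294, -9.58549), J = [[-10.24160, 20.35140], [-7.13160, 7.26722]].
Δ = (-1.296, 0.047), so (u, v)₂ = (0.289, -1.433).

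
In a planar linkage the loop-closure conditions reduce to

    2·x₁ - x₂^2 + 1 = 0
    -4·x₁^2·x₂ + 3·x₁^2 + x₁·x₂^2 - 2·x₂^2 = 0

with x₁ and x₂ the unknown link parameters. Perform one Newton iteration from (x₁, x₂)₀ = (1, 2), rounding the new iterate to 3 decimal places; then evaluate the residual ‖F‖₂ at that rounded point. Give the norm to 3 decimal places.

3.584

At (1, 2): F = (-1.000, -9.000).
Jacobian J = [[2, -2·x₂], [-8·x₁·x₂ + 6·x₁ + x₂^2, -4·x₁^2 + 2·x₁·x₂ - 4·x₂]].
At the point, J = [[2.000, -4.000], [-6.000, -8.000]] (det J = -40.000).
Solving J·Δ = −F gives Δ = (-0.700, -0.600).
Then the next iterate is (x₁, x₂)₁ = (0.300, 1.400).
Re-evaluating at (0.300, 1.400): F = (-0.360, -3.566), so ‖F‖₂ = 3.584.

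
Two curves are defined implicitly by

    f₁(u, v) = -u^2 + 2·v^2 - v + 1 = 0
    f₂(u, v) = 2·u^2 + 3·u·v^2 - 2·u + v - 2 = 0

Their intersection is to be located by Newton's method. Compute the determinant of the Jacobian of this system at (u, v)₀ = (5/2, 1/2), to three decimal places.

J = [[-2·u, 4·v - 1], [4·u + 3·v^2 - 2, 6·u·v + 1]].
At the point, J = [[-5.000, 1.000], [8.750, 8.500]].
det J = -51.250.

-51.250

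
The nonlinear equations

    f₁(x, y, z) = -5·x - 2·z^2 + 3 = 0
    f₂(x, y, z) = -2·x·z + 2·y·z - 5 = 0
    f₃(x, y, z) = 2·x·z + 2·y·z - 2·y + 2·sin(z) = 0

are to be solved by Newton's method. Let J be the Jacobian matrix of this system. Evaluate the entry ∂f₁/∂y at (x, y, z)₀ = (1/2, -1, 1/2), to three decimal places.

∂f₁/∂y = 0.
At (1/2, -1, 1/2) this is 0.000.

0.000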